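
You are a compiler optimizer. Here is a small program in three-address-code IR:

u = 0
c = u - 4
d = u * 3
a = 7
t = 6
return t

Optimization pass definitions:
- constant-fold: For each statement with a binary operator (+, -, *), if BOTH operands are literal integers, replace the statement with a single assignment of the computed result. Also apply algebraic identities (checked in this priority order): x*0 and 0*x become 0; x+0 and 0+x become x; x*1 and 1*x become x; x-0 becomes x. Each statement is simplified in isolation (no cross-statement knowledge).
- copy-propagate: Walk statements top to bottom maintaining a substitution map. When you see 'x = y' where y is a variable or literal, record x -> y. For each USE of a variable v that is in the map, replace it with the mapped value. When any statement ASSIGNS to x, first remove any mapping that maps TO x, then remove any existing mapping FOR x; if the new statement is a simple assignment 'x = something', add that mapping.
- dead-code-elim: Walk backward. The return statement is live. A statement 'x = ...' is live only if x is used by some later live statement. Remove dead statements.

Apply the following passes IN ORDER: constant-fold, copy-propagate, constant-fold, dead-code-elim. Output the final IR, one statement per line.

Answer: return 6

Derivation:
Initial IR:
  u = 0
  c = u - 4
  d = u * 3
  a = 7
  t = 6
  return t
After constant-fold (6 stmts):
  u = 0
  c = u - 4
  d = u * 3
  a = 7
  t = 6
  return t
After copy-propagate (6 stmts):
  u = 0
  c = 0 - 4
  d = 0 * 3
  a = 7
  t = 6
  return 6
After constant-fold (6 stmts):
  u = 0
  c = -4
  d = 0
  a = 7
  t = 6
  return 6
After dead-code-elim (1 stmts):
  return 6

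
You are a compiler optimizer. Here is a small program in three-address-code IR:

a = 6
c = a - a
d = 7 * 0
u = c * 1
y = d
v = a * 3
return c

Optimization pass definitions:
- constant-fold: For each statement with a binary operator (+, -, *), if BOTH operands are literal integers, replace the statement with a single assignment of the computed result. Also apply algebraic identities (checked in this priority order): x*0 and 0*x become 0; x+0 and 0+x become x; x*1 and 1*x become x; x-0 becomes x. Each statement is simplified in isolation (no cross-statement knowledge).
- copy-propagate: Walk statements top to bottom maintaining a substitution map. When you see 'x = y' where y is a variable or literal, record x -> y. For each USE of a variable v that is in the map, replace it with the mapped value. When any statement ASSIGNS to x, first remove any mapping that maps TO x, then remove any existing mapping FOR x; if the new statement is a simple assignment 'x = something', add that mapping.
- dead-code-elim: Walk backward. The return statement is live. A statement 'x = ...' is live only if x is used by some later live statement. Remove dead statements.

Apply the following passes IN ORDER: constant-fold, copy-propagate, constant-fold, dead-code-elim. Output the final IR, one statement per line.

Answer: c = 0
return c

Derivation:
Initial IR:
  a = 6
  c = a - a
  d = 7 * 0
  u = c * 1
  y = d
  v = a * 3
  return c
After constant-fold (7 stmts):
  a = 6
  c = a - a
  d = 0
  u = c
  y = d
  v = a * 3
  return c
After copy-propagate (7 stmts):
  a = 6
  c = 6 - 6
  d = 0
  u = c
  y = 0
  v = 6 * 3
  return c
After constant-fold (7 stmts):
  a = 6
  c = 0
  d = 0
  u = c
  y = 0
  v = 18
  return c
After dead-code-elim (2 stmts):
  c = 0
  return c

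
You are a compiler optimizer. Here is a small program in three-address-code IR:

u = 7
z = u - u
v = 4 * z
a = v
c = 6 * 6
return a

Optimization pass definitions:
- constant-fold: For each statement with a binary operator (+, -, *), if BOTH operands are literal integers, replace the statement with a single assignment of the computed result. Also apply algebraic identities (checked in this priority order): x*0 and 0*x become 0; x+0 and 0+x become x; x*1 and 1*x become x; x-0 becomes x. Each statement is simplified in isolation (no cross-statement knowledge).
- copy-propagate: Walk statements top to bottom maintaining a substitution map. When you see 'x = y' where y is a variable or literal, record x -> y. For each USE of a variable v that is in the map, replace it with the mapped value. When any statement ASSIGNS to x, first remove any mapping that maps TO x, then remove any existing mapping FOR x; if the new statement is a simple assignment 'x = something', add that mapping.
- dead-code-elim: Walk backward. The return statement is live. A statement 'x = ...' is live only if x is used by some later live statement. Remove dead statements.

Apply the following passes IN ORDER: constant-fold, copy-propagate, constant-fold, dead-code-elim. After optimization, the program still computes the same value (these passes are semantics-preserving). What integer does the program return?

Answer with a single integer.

Initial IR:
  u = 7
  z = u - u
  v = 4 * z
  a = v
  c = 6 * 6
  return a
After constant-fold (6 stmts):
  u = 7
  z = u - u
  v = 4 * z
  a = v
  c = 36
  return a
After copy-propagate (6 stmts):
  u = 7
  z = 7 - 7
  v = 4 * z
  a = v
  c = 36
  return v
After constant-fold (6 stmts):
  u = 7
  z = 0
  v = 4 * z
  a = v
  c = 36
  return v
After dead-code-elim (3 stmts):
  z = 0
  v = 4 * z
  return v
Evaluate:
  u = 7  =>  u = 7
  z = u - u  =>  z = 0
  v = 4 * z  =>  v = 0
  a = v  =>  a = 0
  c = 6 * 6  =>  c = 36
  return a = 0

Answer: 0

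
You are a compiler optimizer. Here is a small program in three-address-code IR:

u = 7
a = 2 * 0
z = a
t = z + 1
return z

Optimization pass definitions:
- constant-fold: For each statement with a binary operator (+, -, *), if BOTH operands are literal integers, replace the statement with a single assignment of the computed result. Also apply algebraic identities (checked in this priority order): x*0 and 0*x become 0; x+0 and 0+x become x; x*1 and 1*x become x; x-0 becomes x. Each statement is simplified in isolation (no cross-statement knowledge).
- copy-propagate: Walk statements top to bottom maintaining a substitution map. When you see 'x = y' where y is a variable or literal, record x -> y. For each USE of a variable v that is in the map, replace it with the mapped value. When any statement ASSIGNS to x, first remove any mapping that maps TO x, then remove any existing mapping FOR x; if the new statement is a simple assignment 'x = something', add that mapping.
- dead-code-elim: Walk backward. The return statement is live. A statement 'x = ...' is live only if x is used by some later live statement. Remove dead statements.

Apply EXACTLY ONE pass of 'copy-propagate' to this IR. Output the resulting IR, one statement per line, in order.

Applying copy-propagate statement-by-statement:
  [1] u = 7  (unchanged)
  [2] a = 2 * 0  (unchanged)
  [3] z = a  (unchanged)
  [4] t = z + 1  -> t = a + 1
  [5] return z  -> return a
Result (5 stmts):
  u = 7
  a = 2 * 0
  z = a
  t = a + 1
  return a

Answer: u = 7
a = 2 * 0
z = a
t = a + 1
return a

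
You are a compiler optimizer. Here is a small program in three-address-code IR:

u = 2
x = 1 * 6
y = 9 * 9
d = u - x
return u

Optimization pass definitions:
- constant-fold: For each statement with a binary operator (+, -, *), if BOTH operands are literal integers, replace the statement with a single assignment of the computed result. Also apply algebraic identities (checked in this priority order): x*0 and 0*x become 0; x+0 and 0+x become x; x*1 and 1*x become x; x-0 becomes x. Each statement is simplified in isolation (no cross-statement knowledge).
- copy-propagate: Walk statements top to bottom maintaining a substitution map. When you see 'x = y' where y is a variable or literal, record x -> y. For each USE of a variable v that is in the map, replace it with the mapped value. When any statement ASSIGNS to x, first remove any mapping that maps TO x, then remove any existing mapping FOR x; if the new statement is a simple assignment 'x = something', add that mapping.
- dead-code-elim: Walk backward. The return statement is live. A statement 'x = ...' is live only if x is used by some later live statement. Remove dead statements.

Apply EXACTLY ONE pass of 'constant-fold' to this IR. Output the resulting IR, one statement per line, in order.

Answer: u = 2
x = 6
y = 81
d = u - x
return u

Derivation:
Applying constant-fold statement-by-statement:
  [1] u = 2  (unchanged)
  [2] x = 1 * 6  -> x = 6
  [3] y = 9 * 9  -> y = 81
  [4] d = u - x  (unchanged)
  [5] return u  (unchanged)
Result (5 stmts):
  u = 2
  x = 6
  y = 81
  d = u - x
  return u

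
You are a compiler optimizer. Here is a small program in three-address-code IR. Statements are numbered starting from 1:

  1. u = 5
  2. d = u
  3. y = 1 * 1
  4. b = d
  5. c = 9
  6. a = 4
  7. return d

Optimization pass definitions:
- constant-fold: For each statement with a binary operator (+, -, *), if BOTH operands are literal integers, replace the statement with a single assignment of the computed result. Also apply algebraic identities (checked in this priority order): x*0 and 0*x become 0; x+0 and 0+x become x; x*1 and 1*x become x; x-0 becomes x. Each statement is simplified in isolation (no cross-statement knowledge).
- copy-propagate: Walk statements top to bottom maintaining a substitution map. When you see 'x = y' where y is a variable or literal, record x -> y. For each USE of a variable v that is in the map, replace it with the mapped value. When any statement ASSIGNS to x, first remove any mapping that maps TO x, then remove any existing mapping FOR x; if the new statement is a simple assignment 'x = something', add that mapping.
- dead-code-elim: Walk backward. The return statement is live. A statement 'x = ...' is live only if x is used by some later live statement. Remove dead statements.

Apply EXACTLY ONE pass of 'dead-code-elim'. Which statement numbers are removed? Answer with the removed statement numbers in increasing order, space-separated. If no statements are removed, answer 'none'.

Backward liveness scan:
Stmt 1 'u = 5': KEEP (u is live); live-in = []
Stmt 2 'd = u': KEEP (d is live); live-in = ['u']
Stmt 3 'y = 1 * 1': DEAD (y not in live set ['d'])
Stmt 4 'b = d': DEAD (b not in live set ['d'])
Stmt 5 'c = 9': DEAD (c not in live set ['d'])
Stmt 6 'a = 4': DEAD (a not in live set ['d'])
Stmt 7 'return d': KEEP (return); live-in = ['d']
Removed statement numbers: [3, 4, 5, 6]
Surviving IR:
  u = 5
  d = u
  return d

Answer: 3 4 5 6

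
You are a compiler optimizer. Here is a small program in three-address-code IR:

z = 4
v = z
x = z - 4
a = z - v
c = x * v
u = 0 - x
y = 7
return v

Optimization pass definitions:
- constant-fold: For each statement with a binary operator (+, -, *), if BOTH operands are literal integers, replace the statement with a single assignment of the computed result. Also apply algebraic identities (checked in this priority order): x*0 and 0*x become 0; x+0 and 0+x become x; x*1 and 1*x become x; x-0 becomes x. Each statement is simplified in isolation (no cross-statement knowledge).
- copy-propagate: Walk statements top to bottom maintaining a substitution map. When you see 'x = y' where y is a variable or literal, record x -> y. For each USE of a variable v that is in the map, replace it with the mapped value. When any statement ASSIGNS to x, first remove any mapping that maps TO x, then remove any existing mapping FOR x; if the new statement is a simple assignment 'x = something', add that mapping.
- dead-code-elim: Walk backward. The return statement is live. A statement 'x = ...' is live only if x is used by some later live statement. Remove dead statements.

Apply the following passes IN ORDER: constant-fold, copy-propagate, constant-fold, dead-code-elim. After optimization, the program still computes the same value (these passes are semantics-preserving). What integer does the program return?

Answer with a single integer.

Initial IR:
  z = 4
  v = z
  x = z - 4
  a = z - v
  c = x * v
  u = 0 - x
  y = 7
  return v
After constant-fold (8 stmts):
  z = 4
  v = z
  x = z - 4
  a = z - v
  c = x * v
  u = 0 - x
  y = 7
  return v
After copy-propagate (8 stmts):
  z = 4
  v = 4
  x = 4 - 4
  a = 4 - 4
  c = x * 4
  u = 0 - x
  y = 7
  return 4
After constant-fold (8 stmts):
  z = 4
  v = 4
  x = 0
  a = 0
  c = x * 4
  u = 0 - x
  y = 7
  return 4
After dead-code-elim (1 stmts):
  return 4
Evaluate:
  z = 4  =>  z = 4
  v = z  =>  v = 4
  x = z - 4  =>  x = 0
  a = z - v  =>  a = 0
  c = x * v  =>  c = 0
  u = 0 - x  =>  u = 0
  y = 7  =>  y = 7
  return v = 4

Answer: 4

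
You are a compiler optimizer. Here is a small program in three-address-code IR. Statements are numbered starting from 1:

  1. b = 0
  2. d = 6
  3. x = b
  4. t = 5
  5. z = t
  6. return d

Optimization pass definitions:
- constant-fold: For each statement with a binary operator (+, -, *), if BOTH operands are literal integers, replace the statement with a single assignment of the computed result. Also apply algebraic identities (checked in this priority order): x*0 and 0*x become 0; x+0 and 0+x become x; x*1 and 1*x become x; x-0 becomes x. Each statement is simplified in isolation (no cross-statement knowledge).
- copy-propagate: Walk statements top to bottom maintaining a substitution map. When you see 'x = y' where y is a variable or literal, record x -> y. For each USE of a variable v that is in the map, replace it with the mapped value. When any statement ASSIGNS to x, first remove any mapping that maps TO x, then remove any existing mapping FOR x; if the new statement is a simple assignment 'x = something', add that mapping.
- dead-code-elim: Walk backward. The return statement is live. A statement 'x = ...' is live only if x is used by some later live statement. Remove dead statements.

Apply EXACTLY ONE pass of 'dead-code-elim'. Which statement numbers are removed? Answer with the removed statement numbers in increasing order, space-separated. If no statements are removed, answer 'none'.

Backward liveness scan:
Stmt 1 'b = 0': DEAD (b not in live set [])
Stmt 2 'd = 6': KEEP (d is live); live-in = []
Stmt 3 'x = b': DEAD (x not in live set ['d'])
Stmt 4 't = 5': DEAD (t not in live set ['d'])
Stmt 5 'z = t': DEAD (z not in live set ['d'])
Stmt 6 'return d': KEEP (return); live-in = ['d']
Removed statement numbers: [1, 3, 4, 5]
Surviving IR:
  d = 6
  return d

Answer: 1 3 4 5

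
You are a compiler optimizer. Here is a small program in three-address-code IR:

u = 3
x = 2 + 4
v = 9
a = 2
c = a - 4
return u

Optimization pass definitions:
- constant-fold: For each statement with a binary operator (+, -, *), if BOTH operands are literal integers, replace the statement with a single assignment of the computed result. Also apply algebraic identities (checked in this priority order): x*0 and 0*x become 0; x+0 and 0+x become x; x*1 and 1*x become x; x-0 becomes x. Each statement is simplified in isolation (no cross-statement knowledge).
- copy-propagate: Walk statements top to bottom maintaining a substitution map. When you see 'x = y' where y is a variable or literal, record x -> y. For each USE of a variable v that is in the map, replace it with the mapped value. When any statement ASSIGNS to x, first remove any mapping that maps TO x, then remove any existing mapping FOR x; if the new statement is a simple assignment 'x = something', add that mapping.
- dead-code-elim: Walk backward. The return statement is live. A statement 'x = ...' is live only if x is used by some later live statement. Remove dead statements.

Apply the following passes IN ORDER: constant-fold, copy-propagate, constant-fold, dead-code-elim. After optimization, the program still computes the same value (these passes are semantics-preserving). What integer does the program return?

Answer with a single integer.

Answer: 3

Derivation:
Initial IR:
  u = 3
  x = 2 + 4
  v = 9
  a = 2
  c = a - 4
  return u
After constant-fold (6 stmts):
  u = 3
  x = 6
  v = 9
  a = 2
  c = a - 4
  return u
After copy-propagate (6 stmts):
  u = 3
  x = 6
  v = 9
  a = 2
  c = 2 - 4
  return 3
After constant-fold (6 stmts):
  u = 3
  x = 6
  v = 9
  a = 2
  c = -2
  return 3
After dead-code-elim (1 stmts):
  return 3
Evaluate:
  u = 3  =>  u = 3
  x = 2 + 4  =>  x = 6
  v = 9  =>  v = 9
  a = 2  =>  a = 2
  c = a - 4  =>  c = -2
  return u = 3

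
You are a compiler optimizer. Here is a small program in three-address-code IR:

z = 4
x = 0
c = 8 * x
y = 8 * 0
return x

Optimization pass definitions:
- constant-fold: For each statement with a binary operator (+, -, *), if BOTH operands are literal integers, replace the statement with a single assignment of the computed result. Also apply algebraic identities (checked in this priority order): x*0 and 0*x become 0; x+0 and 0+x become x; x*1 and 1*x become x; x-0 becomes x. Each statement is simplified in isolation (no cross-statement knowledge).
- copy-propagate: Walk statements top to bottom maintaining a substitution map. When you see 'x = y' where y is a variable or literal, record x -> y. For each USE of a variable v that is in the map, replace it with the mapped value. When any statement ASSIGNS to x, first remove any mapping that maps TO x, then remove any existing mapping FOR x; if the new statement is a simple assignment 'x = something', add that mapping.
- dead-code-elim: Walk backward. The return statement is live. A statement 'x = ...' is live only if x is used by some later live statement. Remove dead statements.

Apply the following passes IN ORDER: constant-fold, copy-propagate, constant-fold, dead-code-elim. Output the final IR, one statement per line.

Initial IR:
  z = 4
  x = 0
  c = 8 * x
  y = 8 * 0
  return x
After constant-fold (5 stmts):
  z = 4
  x = 0
  c = 8 * x
  y = 0
  return x
After copy-propagate (5 stmts):
  z = 4
  x = 0
  c = 8 * 0
  y = 0
  return 0
After constant-fold (5 stmts):
  z = 4
  x = 0
  c = 0
  y = 0
  return 0
After dead-code-elim (1 stmts):
  return 0

Answer: return 0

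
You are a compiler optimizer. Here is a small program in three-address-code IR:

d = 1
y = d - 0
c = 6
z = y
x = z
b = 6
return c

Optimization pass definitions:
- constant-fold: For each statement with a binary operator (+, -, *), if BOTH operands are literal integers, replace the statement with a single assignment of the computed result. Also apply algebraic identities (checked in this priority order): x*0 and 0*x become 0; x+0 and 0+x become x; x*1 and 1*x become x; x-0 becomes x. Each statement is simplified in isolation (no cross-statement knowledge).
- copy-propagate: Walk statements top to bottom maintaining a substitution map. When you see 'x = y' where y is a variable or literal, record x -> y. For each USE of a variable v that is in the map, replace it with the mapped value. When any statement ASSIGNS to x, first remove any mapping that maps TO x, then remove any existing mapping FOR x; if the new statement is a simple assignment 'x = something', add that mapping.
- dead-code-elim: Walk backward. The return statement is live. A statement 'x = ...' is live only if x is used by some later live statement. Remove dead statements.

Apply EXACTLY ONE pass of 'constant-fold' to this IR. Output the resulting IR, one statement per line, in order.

Answer: d = 1
y = d
c = 6
z = y
x = z
b = 6
return c

Derivation:
Applying constant-fold statement-by-statement:
  [1] d = 1  (unchanged)
  [2] y = d - 0  -> y = d
  [3] c = 6  (unchanged)
  [4] z = y  (unchanged)
  [5] x = z  (unchanged)
  [6] b = 6  (unchanged)
  [7] return c  (unchanged)
Result (7 stmts):
  d = 1
  y = d
  c = 6
  z = y
  x = z
  b = 6
  return c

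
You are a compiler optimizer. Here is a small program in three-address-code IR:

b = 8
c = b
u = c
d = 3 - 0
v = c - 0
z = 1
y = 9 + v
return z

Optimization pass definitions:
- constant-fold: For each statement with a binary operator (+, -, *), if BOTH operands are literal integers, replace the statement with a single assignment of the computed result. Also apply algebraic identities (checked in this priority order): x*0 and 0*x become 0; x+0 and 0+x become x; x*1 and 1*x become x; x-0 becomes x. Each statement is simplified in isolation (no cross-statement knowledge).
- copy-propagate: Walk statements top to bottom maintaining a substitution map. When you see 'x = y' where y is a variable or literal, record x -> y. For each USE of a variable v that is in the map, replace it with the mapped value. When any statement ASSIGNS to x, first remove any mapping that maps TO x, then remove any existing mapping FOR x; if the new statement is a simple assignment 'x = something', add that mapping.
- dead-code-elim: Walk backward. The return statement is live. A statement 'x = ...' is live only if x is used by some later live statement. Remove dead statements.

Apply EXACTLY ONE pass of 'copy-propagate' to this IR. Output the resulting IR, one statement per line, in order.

Answer: b = 8
c = 8
u = 8
d = 3 - 0
v = 8 - 0
z = 1
y = 9 + v
return 1

Derivation:
Applying copy-propagate statement-by-statement:
  [1] b = 8  (unchanged)
  [2] c = b  -> c = 8
  [3] u = c  -> u = 8
  [4] d = 3 - 0  (unchanged)
  [5] v = c - 0  -> v = 8 - 0
  [6] z = 1  (unchanged)
  [7] y = 9 + v  (unchanged)
  [8] return z  -> return 1
Result (8 stmts):
  b = 8
  c = 8
  u = 8
  d = 3 - 0
  v = 8 - 0
  z = 1
  y = 9 + v
  return 1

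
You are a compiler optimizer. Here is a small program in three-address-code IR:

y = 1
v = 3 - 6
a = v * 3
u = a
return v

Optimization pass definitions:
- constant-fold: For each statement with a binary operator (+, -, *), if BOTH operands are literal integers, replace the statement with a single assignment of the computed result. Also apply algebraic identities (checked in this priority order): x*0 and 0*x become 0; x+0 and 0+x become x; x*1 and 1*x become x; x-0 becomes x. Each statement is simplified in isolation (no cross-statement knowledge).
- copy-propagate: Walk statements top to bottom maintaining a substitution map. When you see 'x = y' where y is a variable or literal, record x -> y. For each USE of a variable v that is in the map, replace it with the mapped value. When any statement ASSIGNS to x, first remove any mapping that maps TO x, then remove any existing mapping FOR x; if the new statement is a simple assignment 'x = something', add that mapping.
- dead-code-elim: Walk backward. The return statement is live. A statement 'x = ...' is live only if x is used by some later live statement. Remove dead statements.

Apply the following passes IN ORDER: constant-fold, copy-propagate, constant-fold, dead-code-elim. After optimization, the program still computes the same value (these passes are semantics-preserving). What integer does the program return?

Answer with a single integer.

Initial IR:
  y = 1
  v = 3 - 6
  a = v * 3
  u = a
  return v
After constant-fold (5 stmts):
  y = 1
  v = -3
  a = v * 3
  u = a
  return v
After copy-propagate (5 stmts):
  y = 1
  v = -3
  a = -3 * 3
  u = a
  return -3
After constant-fold (5 stmts):
  y = 1
  v = -3
  a = -9
  u = a
  return -3
After dead-code-elim (1 stmts):
  return -3
Evaluate:
  y = 1  =>  y = 1
  v = 3 - 6  =>  v = -3
  a = v * 3  =>  a = -9
  u = a  =>  u = -9
  return v = -3

Answer: -3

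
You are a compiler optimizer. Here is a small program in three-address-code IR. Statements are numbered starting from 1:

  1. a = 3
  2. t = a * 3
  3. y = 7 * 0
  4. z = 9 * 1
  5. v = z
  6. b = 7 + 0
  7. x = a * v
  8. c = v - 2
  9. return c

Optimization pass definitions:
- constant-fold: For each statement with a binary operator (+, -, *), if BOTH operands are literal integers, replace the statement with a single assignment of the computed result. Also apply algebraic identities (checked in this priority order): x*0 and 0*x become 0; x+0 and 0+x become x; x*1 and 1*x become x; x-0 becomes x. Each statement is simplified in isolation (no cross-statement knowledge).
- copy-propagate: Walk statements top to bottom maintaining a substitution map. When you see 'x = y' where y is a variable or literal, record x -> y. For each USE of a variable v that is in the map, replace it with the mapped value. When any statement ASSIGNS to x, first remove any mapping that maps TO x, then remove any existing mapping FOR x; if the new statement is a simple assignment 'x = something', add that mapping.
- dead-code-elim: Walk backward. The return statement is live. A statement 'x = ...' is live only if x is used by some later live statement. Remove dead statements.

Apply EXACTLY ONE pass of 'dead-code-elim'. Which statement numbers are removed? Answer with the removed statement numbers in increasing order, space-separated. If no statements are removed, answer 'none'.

Backward liveness scan:
Stmt 1 'a = 3': DEAD (a not in live set [])
Stmt 2 't = a * 3': DEAD (t not in live set [])
Stmt 3 'y = 7 * 0': DEAD (y not in live set [])
Stmt 4 'z = 9 * 1': KEEP (z is live); live-in = []
Stmt 5 'v = z': KEEP (v is live); live-in = ['z']
Stmt 6 'b = 7 + 0': DEAD (b not in live set ['v'])
Stmt 7 'x = a * v': DEAD (x not in live set ['v'])
Stmt 8 'c = v - 2': KEEP (c is live); live-in = ['v']
Stmt 9 'return c': KEEP (return); live-in = ['c']
Removed statement numbers: [1, 2, 3, 6, 7]
Surviving IR:
  z = 9 * 1
  v = z
  c = v - 2
  return c

Answer: 1 2 3 6 7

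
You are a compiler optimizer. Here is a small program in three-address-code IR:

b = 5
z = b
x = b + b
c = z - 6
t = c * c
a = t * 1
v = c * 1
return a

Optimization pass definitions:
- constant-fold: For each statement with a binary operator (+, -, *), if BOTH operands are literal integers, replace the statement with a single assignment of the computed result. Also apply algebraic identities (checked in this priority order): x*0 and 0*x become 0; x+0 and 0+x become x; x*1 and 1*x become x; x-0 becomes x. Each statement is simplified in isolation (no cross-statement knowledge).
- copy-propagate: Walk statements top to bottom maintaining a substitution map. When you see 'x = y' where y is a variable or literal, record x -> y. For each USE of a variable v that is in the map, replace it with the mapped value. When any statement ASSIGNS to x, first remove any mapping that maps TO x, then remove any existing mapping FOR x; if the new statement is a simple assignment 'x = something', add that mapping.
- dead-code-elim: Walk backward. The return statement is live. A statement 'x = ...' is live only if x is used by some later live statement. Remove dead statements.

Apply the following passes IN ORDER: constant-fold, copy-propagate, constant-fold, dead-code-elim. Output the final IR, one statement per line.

Initial IR:
  b = 5
  z = b
  x = b + b
  c = z - 6
  t = c * c
  a = t * 1
  v = c * 1
  return a
After constant-fold (8 stmts):
  b = 5
  z = b
  x = b + b
  c = z - 6
  t = c * c
  a = t
  v = c
  return a
After copy-propagate (8 stmts):
  b = 5
  z = 5
  x = 5 + 5
  c = 5 - 6
  t = c * c
  a = t
  v = c
  return t
After constant-fold (8 stmts):
  b = 5
  z = 5
  x = 10
  c = -1
  t = c * c
  a = t
  v = c
  return t
After dead-code-elim (3 stmts):
  c = -1
  t = c * c
  return t

Answer: c = -1
t = c * c
return t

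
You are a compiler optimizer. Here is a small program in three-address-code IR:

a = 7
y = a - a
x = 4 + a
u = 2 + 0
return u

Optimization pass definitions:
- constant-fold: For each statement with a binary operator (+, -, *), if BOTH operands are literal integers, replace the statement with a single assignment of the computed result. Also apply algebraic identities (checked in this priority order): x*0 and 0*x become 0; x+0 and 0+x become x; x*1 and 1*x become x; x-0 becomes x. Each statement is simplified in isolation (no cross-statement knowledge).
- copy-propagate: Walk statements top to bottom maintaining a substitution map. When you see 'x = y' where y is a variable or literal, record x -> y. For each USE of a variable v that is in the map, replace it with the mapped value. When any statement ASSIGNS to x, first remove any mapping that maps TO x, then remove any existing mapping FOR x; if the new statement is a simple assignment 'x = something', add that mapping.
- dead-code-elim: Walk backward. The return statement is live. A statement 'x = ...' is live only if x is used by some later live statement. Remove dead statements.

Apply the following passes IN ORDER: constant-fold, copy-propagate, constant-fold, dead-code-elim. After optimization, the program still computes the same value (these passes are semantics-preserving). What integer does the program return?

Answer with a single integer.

Initial IR:
  a = 7
  y = a - a
  x = 4 + a
  u = 2 + 0
  return u
After constant-fold (5 stmts):
  a = 7
  y = a - a
  x = 4 + a
  u = 2
  return u
After copy-propagate (5 stmts):
  a = 7
  y = 7 - 7
  x = 4 + 7
  u = 2
  return 2
After constant-fold (5 stmts):
  a = 7
  y = 0
  x = 11
  u = 2
  return 2
After dead-code-elim (1 stmts):
  return 2
Evaluate:
  a = 7  =>  a = 7
  y = a - a  =>  y = 0
  x = 4 + a  =>  x = 11
  u = 2 + 0  =>  u = 2
  return u = 2

Answer: 2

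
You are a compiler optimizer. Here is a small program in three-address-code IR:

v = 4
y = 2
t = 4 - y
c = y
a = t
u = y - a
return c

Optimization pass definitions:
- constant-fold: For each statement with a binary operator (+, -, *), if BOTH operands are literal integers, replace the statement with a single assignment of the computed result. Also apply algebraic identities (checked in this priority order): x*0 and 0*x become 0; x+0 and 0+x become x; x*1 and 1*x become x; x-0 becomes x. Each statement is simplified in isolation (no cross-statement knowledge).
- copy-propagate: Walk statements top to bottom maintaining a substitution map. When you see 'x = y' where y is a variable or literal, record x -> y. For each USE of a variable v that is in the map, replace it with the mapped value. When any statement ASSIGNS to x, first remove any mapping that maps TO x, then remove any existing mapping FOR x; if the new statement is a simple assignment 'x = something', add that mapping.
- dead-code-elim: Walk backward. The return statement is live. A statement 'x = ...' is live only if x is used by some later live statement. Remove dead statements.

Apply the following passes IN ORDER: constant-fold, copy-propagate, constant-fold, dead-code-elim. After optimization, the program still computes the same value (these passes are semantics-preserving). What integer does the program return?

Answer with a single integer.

Answer: 2

Derivation:
Initial IR:
  v = 4
  y = 2
  t = 4 - y
  c = y
  a = t
  u = y - a
  return c
After constant-fold (7 stmts):
  v = 4
  y = 2
  t = 4 - y
  c = y
  a = t
  u = y - a
  return c
After copy-propagate (7 stmts):
  v = 4
  y = 2
  t = 4 - 2
  c = 2
  a = t
  u = 2 - t
  return 2
After constant-fold (7 stmts):
  v = 4
  y = 2
  t = 2
  c = 2
  a = t
  u = 2 - t
  return 2
After dead-code-elim (1 stmts):
  return 2
Evaluate:
  v = 4  =>  v = 4
  y = 2  =>  y = 2
  t = 4 - y  =>  t = 2
  c = y  =>  c = 2
  a = t  =>  a = 2
  u = y - a  =>  u = 0
  return c = 2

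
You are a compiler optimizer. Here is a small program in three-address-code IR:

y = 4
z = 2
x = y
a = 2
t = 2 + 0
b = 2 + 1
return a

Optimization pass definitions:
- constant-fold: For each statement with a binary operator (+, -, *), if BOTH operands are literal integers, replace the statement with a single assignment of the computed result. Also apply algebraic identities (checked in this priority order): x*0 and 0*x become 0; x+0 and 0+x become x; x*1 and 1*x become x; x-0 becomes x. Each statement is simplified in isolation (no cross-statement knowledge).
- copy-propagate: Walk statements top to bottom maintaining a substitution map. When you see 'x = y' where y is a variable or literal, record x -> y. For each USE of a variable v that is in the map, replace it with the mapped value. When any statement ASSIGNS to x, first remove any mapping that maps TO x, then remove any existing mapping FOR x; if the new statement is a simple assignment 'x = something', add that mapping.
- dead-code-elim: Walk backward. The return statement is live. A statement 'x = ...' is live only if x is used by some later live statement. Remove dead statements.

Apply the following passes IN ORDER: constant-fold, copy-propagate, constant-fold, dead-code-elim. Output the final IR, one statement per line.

Answer: return 2

Derivation:
Initial IR:
  y = 4
  z = 2
  x = y
  a = 2
  t = 2 + 0
  b = 2 + 1
  return a
After constant-fold (7 stmts):
  y = 4
  z = 2
  x = y
  a = 2
  t = 2
  b = 3
  return a
After copy-propagate (7 stmts):
  y = 4
  z = 2
  x = 4
  a = 2
  t = 2
  b = 3
  return 2
After constant-fold (7 stmts):
  y = 4
  z = 2
  x = 4
  a = 2
  t = 2
  b = 3
  return 2
After dead-code-elim (1 stmts):
  return 2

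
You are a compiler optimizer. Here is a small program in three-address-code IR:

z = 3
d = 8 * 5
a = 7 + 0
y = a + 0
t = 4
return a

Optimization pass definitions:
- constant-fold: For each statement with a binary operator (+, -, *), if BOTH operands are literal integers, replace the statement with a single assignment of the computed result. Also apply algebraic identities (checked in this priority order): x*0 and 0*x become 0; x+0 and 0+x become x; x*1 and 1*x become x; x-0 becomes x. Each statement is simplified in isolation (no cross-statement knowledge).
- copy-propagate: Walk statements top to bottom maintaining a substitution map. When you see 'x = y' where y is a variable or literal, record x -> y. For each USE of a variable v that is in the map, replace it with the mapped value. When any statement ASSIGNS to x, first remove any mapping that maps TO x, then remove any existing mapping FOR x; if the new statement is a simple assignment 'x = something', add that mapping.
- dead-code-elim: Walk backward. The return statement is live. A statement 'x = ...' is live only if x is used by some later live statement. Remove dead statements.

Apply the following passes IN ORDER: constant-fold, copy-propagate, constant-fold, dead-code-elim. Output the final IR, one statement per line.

Answer: return 7

Derivation:
Initial IR:
  z = 3
  d = 8 * 5
  a = 7 + 0
  y = a + 0
  t = 4
  return a
After constant-fold (6 stmts):
  z = 3
  d = 40
  a = 7
  y = a
  t = 4
  return a
After copy-propagate (6 stmts):
  z = 3
  d = 40
  a = 7
  y = 7
  t = 4
  return 7
After constant-fold (6 stmts):
  z = 3
  d = 40
  a = 7
  y = 7
  t = 4
  return 7
After dead-code-elim (1 stmts):
  return 7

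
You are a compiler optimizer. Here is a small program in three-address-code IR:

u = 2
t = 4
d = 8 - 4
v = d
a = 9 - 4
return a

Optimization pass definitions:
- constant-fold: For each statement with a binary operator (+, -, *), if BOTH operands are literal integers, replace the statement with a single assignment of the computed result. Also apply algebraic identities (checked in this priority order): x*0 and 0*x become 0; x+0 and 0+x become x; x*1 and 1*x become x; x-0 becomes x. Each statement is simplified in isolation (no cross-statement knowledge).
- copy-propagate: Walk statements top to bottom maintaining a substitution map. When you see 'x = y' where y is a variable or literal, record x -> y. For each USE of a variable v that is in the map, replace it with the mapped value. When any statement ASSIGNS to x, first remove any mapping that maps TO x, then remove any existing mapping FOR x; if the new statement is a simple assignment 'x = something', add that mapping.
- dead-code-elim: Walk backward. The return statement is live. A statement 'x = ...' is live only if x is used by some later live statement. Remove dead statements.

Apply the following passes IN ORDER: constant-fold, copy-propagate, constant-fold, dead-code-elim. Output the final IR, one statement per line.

Initial IR:
  u = 2
  t = 4
  d = 8 - 4
  v = d
  a = 9 - 4
  return a
After constant-fold (6 stmts):
  u = 2
  t = 4
  d = 4
  v = d
  a = 5
  return a
After copy-propagate (6 stmts):
  u = 2
  t = 4
  d = 4
  v = 4
  a = 5
  return 5
After constant-fold (6 stmts):
  u = 2
  t = 4
  d = 4
  v = 4
  a = 5
  return 5
After dead-code-elim (1 stmts):
  return 5

Answer: return 5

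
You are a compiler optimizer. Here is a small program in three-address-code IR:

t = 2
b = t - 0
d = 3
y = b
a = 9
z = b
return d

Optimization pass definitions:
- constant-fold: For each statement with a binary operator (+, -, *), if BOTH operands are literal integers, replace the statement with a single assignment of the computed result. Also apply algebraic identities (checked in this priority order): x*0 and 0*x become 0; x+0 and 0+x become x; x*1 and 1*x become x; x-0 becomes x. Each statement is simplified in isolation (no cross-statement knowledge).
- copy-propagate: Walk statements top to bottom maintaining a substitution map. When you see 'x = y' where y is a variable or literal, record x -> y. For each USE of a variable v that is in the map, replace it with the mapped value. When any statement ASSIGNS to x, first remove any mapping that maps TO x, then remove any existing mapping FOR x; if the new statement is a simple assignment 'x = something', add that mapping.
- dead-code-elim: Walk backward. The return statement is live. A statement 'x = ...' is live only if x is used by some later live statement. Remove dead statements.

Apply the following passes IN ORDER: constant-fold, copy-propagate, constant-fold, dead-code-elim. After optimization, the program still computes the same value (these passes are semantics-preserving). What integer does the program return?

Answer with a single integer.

Initial IR:
  t = 2
  b = t - 0
  d = 3
  y = b
  a = 9
  z = b
  return d
After constant-fold (7 stmts):
  t = 2
  b = t
  d = 3
  y = b
  a = 9
  z = b
  return d
After copy-propagate (7 stmts):
  t = 2
  b = 2
  d = 3
  y = 2
  a = 9
  z = 2
  return 3
After constant-fold (7 stmts):
  t = 2
  b = 2
  d = 3
  y = 2
  a = 9
  z = 2
  return 3
After dead-code-elim (1 stmts):
  return 3
Evaluate:
  t = 2  =>  t = 2
  b = t - 0  =>  b = 2
  d = 3  =>  d = 3
  y = b  =>  y = 2
  a = 9  =>  a = 9
  z = b  =>  z = 2
  return d = 3

Answer: 3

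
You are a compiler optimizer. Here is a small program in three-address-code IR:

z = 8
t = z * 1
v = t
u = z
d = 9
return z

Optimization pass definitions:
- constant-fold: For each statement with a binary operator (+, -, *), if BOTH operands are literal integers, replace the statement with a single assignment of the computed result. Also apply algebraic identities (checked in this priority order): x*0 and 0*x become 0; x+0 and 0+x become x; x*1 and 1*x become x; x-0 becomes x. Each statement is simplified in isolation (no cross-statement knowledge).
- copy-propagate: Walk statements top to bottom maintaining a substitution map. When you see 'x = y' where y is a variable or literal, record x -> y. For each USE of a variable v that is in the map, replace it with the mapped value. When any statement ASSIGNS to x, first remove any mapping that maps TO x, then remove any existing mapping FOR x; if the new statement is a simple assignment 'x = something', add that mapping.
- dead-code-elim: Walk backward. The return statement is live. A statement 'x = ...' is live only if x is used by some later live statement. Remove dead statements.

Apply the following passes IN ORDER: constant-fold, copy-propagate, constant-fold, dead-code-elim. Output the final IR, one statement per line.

Initial IR:
  z = 8
  t = z * 1
  v = t
  u = z
  d = 9
  return z
After constant-fold (6 stmts):
  z = 8
  t = z
  v = t
  u = z
  d = 9
  return z
After copy-propagate (6 stmts):
  z = 8
  t = 8
  v = 8
  u = 8
  d = 9
  return 8
After constant-fold (6 stmts):
  z = 8
  t = 8
  v = 8
  u = 8
  d = 9
  return 8
After dead-code-elim (1 stmts):
  return 8

Answer: return 8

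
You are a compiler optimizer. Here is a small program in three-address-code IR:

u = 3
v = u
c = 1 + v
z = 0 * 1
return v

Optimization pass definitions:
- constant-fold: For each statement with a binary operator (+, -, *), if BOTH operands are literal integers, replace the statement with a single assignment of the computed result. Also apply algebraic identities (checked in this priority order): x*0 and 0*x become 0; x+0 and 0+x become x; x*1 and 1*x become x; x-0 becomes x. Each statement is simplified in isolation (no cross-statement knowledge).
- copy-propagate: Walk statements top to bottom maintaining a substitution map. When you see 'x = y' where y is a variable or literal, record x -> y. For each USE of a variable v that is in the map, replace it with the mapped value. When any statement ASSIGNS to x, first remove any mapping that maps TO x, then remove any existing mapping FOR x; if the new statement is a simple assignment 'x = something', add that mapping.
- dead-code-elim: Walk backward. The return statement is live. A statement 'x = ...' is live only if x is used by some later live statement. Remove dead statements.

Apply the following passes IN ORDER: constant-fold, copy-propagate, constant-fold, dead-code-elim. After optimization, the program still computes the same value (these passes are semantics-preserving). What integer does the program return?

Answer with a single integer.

Initial IR:
  u = 3
  v = u
  c = 1 + v
  z = 0 * 1
  return v
After constant-fold (5 stmts):
  u = 3
  v = u
  c = 1 + v
  z = 0
  return v
After copy-propagate (5 stmts):
  u = 3
  v = 3
  c = 1 + 3
  z = 0
  return 3
After constant-fold (5 stmts):
  u = 3
  v = 3
  c = 4
  z = 0
  return 3
After dead-code-elim (1 stmts):
  return 3
Evaluate:
  u = 3  =>  u = 3
  v = u  =>  v = 3
  c = 1 + v  =>  c = 4
  z = 0 * 1  =>  z = 0
  return v = 3

Answer: 3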